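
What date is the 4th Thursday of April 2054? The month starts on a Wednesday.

April 23, 2054

April 2054 begins on a Wednesday, so the first Thursday is April 2 (1 day later).
The 4th Thursday is 3 weeks later: 2 + 21 = 23.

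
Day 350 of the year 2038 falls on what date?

2038-12-16

January has 31 days (350 − 31 = 319 remain).
February has 28 days (319 − 28 = 291 remain).
March has 31 days (291 − 31 = 260 remain).
April has 30 days (260 − 30 = 230 remain).
May has 31 days (230 − 31 = 199 remain).
June has 30 days (199 − 30 = 169 remain).
July has 31 days (169 − 31 = 138 remain).
August has 31 days (138 − 31 = 107 remain).
September has 30 days (107 − 30 = 77 remain).
October has 31 days (77 − 31 = 46 remain).
November has 30 days (46 − 30 = 16 remain).
16 into December → December 16.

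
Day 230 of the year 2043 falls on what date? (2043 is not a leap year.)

January has 31 days (230 − 31 = 199 remain).
February has 28 days (199 − 28 = 171 remain).
March has 31 days (171 − 31 = 140 remain).
April has 30 days (140 − 30 = 110 remain).
May has 31 days (110 − 31 = 79 remain).
June has 30 days (79 − 30 = 49 remain).
July has 31 days (49 − 31 = 18 remain).
18 into August → August 18.

2043-08-18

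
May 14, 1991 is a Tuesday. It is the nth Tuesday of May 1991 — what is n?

Day 14 falls in week ⌈14/7⌉ of the month.
Days 1–7 hold the 1st Tuesday, 8–14 the 2nd, 15–21 the 3rd, 22–28 the 4th, 29–31 the 5th.
14 is in the range for the 2nd.

2nd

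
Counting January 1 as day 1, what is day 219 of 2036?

6 August 2036

January has 31 days (219 − 31 = 188 remain).
February has 29 days (188 − 29 = 159 remain).
March has 31 days (159 − 31 = 128 remain).
April has 30 days (128 − 30 = 98 remain).
May has 31 days (98 − 31 = 67 remain).
June has 30 days (67 − 30 = 37 remain).
July has 31 days (37 − 31 = 6 remain).
6 into August → August 6.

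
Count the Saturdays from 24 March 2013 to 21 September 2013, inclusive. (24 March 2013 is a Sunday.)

24 March 2013 is a Sunday; the first Saturday on or after it is 30 March 2013 (6 days later).
From 30 March 2013 to 21 September 2013: 1 + 30 + 31 + 30 + 31 + 31 + 21 = 175 days (rest of March, April, May, June, July, August, September).
175 ÷ 7 = 25 full weeks with remainder 0, so 25 more Saturdays after the first → 26.

26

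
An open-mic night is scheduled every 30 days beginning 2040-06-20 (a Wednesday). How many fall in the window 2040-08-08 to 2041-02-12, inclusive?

6

Occurrences land 30·i days after 2040-06-20 for i = 0, 1, 2, …
2040-08-08 is 49 days after the start; 49 ÷ 30 = 1 remainder 19; since the remainder is 19, round up to i = 2. First occurrence in the window: #3 on 2040-08-19 (2×30 = 60 days in).
2041-02-12 is 237 days after the start; 237 ÷ 30 = 7 remainder 27. Last occurrence in the window: #8 on 2041-01-16.
Occurrences #3 through #8: 6 in total.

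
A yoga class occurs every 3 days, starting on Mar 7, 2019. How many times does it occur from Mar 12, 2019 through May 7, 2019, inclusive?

Occurrences land 3·i days after Mar 7, 2019 for i = 0, 1, 2, …
Mar 12, 2019 is 5 days after the start; 5 ÷ 3 = 1 remainder 2; since the remainder is 2, round up to i = 2. First occurrence in the window: #3 on Mar 13, 2019 (2×3 = 6 days in).
May 7, 2019 is 61 days after the start; 61 ÷ 3 = 20 remainder 1. Last occurrence in the window: #21 on May 6, 2019.
Occurrences #3 through #21: 19 in total.

19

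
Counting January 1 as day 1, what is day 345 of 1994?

January has 31 days (345 − 31 = 314 remain).
February has 28 days (314 − 28 = 286 remain).
March has 31 days (286 − 31 = 255 remain).
April has 30 days (255 − 30 = 225 remain).
May has 31 days (225 − 31 = 194 remain).
June has 30 days (194 − 30 = 164 remain).
July has 31 days (164 − 31 = 133 remain).
August has 31 days (133 − 31 = 102 remain).
September has 30 days (102 − 30 = 72 remain).
October has 31 days (72 − 31 = 41 remain).
November has 30 days (41 − 30 = 11 remain).
11 into December → December 11.

December 11, 1994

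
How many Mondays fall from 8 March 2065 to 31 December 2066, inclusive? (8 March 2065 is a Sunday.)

8 March 2065 is a Sunday; the first Monday on or after it is 9 March 2065 (1 day later).
From 9 March 2065 to 31 December 2066: 297 + 365 = 662 days (rest of 2065, to 31 December 2066 in 2066).
662 ÷ 7 = 94 full weeks with remainder 4, so 94 more Mondays after the first → 95.

95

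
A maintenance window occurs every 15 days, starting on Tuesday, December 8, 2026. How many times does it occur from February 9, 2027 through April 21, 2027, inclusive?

4

Occurrences land 15·i days after December 8, 2026 for i = 0, 1, 2, …
February 9, 2027 is 63 days after the start; 63 ÷ 15 = 4 remainder 3; since the remainder is 3, round up to i = 5. First occurrence in the window: #6 on February 21, 2027 (5×15 = 75 days in).
April 21, 2027 is 134 days after the start; 134 ÷ 15 = 8 remainder 14. Last occurrence in the window: #9 on April 7, 2027.
Occurrences #6 through #9: 4 in total.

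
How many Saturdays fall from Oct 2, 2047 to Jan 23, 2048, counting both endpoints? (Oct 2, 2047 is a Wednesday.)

Oct 2, 2047 is a Wednesday; the first Saturday on or after it is Oct 5, 2047 (3 days later).
From Oct 5, 2047 to Jan 23, 2048: 26 + 30 + 31 + 23 = 110 days (rest of Oct, Nov, Dec, Jan).
110 ÷ 7 = 15 full weeks with remainder 5, so 15 more Saturdays after the first → 16.

16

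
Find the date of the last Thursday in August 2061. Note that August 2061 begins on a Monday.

August 2061 begins on a Monday, so the first Thursday is August 4 (3 days later).
August 2061 has 31 days. Adding weeks: 4, 11, 18, 25 — the last one ≤ 31 is the 25th.

25 August 2061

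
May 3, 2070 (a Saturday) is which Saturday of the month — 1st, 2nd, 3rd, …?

Day 3 falls in week ⌈3/7⌉ of the month.
Days 1–7 hold the 1st Saturday, 8–14 the 2nd, 15–21 the 3rd, 22–28 the 4th, 29–31 the 5th.
3 is in the range for the 1st.

1st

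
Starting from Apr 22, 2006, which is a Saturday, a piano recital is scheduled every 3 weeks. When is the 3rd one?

Jun 3, 2006

The 3rd occurrence is 2 intervals after the first: 2 × 21 = 42 days after Apr 22, 2006.
Apr has 30 days — 8 days to the end of Apr leaves 34.
May has 31 days (3 left).
3 days into Jun → Jun 3, 2006.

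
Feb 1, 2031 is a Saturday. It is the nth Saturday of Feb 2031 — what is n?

Day 1 falls in week ⌈1/7⌉ of the month.
Days 1–7 hold the 1st Saturday, 8–14 the 2nd, 15–21 the 3rd, 22–28 the 4th, 29–31 the 5th.
1 is in the range for the 1st.

1st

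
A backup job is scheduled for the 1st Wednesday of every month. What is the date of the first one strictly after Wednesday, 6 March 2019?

March 2019 starts on a Friday, so its 1st Wednesday is 6 March 2019 (5 days in).
That is not after 6 March 2019, so look at April 2019.
April 2019 starts on a Monday, so its 1st Wednesday is 3 April 2019 (2 days in).

3 April 2019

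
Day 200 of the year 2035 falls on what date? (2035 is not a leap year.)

January has 31 days (200 − 31 = 169 remain).
February has 28 days (169 − 28 = 141 remain).
March has 31 days (141 − 31 = 110 remain).
April has 30 days (110 − 30 = 80 remain).
May has 31 days (80 − 31 = 49 remain).
June has 30 days (49 − 30 = 19 remain).
19 into July → July 19.

2035-07-19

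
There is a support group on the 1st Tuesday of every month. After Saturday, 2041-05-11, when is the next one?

May 2041 starts on a Wednesday, so its 1st Tuesday is 2041-05-07 (6 days in).
That is not after 2041-05-11, so look at June 2041.
June 2041 starts on a Saturday, so its 1st Tuesday is 2041-06-04 (3 days in).

2041-06-04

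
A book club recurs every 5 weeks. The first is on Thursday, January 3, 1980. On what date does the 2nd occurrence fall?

The 2nd occurrence is 1 interval after the first: 1 × 35 = 35 days after January 3, 1980.
January has 31 days — 28 days to the end of January leaves 7.
7 days into February → February 7, 1980.

February 7, 1980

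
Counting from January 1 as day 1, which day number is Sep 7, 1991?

250

Days in months before Sep: 31 + 28 + 31 + 30 + 31 + 30 + 31 + 31 = 243.
Plus 7 days into Sep → day 250.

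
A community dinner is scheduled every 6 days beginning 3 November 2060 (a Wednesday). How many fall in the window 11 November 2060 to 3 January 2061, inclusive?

9

Occurrences land 6·i days after 3 November 2060 for i = 0, 1, 2, …
11 November 2060 is 8 days after the start; 8 ÷ 6 = 1 remainder 2; since the remainder is 2, round up to i = 2. First occurrence in the window: #3 on 15 November 2060 (2×6 = 12 days in).
3 January 2061 is 61 days after the start; 61 ÷ 6 = 10 remainder 1. Last occurrence in the window: #11 on 2 January 2061.
Occurrences #3 through #11: 9 in total.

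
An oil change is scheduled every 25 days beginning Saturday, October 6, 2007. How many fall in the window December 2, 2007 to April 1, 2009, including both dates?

19

Occurrences land 25·i days after October 6, 2007 for i = 0, 1, 2, …
December 2, 2007 is 57 days after the start; 57 ÷ 25 = 2 remainder 7; since the remainder is 7, round up to i = 3. First occurrence in the window: #4 on December 20, 2007 (3×25 = 75 days in).
April 1, 2009 is 543 days after the start; 543 ÷ 25 = 21 remainder 18. Last occurrence in the window: #22 on March 14, 2009.
Occurrences #4 through #22: 19 in total.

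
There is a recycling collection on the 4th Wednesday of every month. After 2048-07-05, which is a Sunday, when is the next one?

2048-07-22

July 2048 starts on a Wednesday; its first Wednesday is the 1st, so the 4th Wednesday is the 22nd — 2048-07-22.
2048-07-22 is after 2048-07-05, so that is the next one.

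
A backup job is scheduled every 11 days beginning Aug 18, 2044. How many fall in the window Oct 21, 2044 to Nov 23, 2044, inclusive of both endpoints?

Occurrences land 11·i days after Aug 18, 2044 for i = 0, 1, 2, …
Oct 21, 2044 is 64 days after the start; 64 ÷ 11 = 5 remainder 9; since the remainder is 9, round up to i = 6. First occurrence in the window: #7 on Oct 23, 2044 (6×11 = 66 days in).
Nov 23, 2044 is 97 days after the start; 97 ÷ 11 = 8 remainder 9. Last occurrence in the window: #9 on Nov 14, 2044.
Occurrences #7 through #9: 3 in total.

3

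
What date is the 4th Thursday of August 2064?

2064-08-28

August 2064 begins on a Friday, so the first Thursday is August 7 (6 days later).
The 4th Thursday is 3 weeks later: 7 + 21 = 28.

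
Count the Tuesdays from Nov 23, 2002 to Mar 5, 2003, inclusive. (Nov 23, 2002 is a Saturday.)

Nov 23, 2002 is a Saturday; the first Tuesday on or after it is Nov 26, 2002 (3 days later).
From Nov 26, 2002 to Mar 5, 2003: 4 + 31 + 31 + 28 + 5 = 99 days (rest of Nov, Dec, Jan, Feb, Mar).
99 ÷ 7 = 14 full weeks with remainder 1, so 14 more Tuesdays after the first → 15.

15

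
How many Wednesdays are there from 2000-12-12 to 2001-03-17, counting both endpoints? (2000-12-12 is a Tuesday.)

2000-12-12 is a Tuesday; the first Wednesday on or after it is 2000-12-13 (1 day later).
From 2000-12-13 to 2001-03-17: 18 + 31 + 28 + 17 = 94 days (rest of December, January, February, March).
94 ÷ 7 = 13 full weeks with remainder 3, so 13 more Wednesdays after the first → 14.

14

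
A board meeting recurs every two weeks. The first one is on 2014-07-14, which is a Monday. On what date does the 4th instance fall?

The 4th occurrence is 3 intervals after the first: 3 × 14 = 42 days after 2014-07-14.
July has 31 days — 17 days to the end of July leaves 25.
25 days into August → 2014-08-25.

2014-08-25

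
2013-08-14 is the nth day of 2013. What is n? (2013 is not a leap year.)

Days in months before August: 31 + 28 + 31 + 30 + 31 + 30 + 31 = 212.
Plus 14 days into August → day 226.

226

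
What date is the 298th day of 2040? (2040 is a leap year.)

Jan has 31 days (298 − 31 = 267 remain).
Feb has 29 days (267 − 29 = 238 remain).
Mar has 31 days (238 − 31 = 207 remain).
Apr has 30 days (207 − 30 = 177 remain).
May has 31 days (177 − 31 = 146 remain).
Jun has 30 days (146 − 30 = 116 remain).
Jul has 31 days (116 − 31 = 85 remain).
Aug has 31 days (85 − 31 = 54 remain).
Sep has 30 days (54 − 30 = 24 remain).
24 into Oct → Oct 24.

Oct 24, 2040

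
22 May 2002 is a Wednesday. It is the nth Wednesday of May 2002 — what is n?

Day 22 falls in week ⌈22/7⌉ of the month.
Days 1–7 hold the 1st Wednesday, 8–14 the 2nd, 15–21 the 3rd, 22–28 the 4th, 29–31 the 5th.
22 is in the range for the 4th.

4th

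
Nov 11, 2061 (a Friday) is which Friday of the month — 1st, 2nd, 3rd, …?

Day 11 falls in week ⌈11/7⌉ of the month.
Days 1–7 hold the 1st Friday, 8–14 the 2nd, 15–21 the 3rd, 22–28 the 4th, 29–31 the 5th.
11 is in the range for the 2nd.

2nd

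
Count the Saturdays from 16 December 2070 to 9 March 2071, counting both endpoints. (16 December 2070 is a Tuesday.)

12

16 December 2070 is a Tuesday; the first Saturday on or after it is 20 December 2070 (4 days later).
From 20 December 2070 to 9 March 2071: 11 + 31 + 28 + 9 = 79 days (rest of December, January, February, March).
79 ÷ 7 = 11 full weeks with remainder 2, so 11 more Saturdays after the first → 12.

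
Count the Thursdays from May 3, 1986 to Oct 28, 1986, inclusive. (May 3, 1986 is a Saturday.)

May 3, 1986 is a Saturday; the first Thursday on or after it is May 8, 1986 (5 days later).
From May 8, 1986 to Oct 28, 1986: 23 + 30 + 31 + 31 + 30 + 28 = 173 days (rest of May, Jun, Jul, Aug, Sep, Oct).
173 ÷ 7 = 24 full weeks with remainder 5, so 24 more Thursdays after the first → 25.

25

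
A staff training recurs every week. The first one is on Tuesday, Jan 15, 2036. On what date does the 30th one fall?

The 30th occurrence is 29 intervals after the first: 29 × 7 = 203 days after Jan 15, 2036.
Jan has 31 days — 16 days to the end of Jan leaves 187.
Feb has 29 days (158 left).
Mar has 31 days (127 left).
Apr has 30 days (97 left).
May has 31 days (66 left).
Jun has 30 days (36 left).
Jul has 31 days (5 left).
5 days into Aug → Aug 5, 2036.

Aug 5, 2036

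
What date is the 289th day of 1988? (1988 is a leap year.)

15 October 1988

January has 31 days (289 − 31 = 258 remain).
February has 29 days (258 − 29 = 229 remain).
March has 31 days (229 − 31 = 198 remain).
April has 30 days (198 − 30 = 168 remain).
May has 31 days (168 − 31 = 137 remain).
June has 30 days (137 − 30 = 107 remain).
July has 31 days (107 − 31 = 76 remain).
August has 31 days (76 − 31 = 45 remain).
September has 30 days (45 − 30 = 15 remain).
15 into October → October 15.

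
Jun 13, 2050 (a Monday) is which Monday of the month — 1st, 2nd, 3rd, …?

Day 13 falls in week ⌈13/7⌉ of the month.
Days 1–7 hold the 1st Monday, 8–14 the 2nd, 15–21 the 3rd, 22–28 the 4th, 29–31 the 5th.
13 is in the range for the 2nd.

2nd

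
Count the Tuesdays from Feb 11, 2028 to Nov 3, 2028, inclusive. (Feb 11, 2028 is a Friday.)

38

Feb 11, 2028 is a Friday; the first Tuesday on or after it is Feb 15, 2028 (4 days later).
From Feb 15, 2028 to Nov 3, 2028: 14 + 31 + 30 + 31 + 30 + 31 + 31 + 30 + 31 + 3 = 262 days (rest of Feb, Mar, Apr, May, Jun, Jul, Aug, Sep, Oct, Nov).
262 ÷ 7 = 37 full weeks with remainder 3, so 37 more Tuesdays after the first → 38.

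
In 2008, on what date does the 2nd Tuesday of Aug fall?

The first Tuesday of Aug 2008 is Aug 5.
The 2nd Tuesday is 1 weeks later: 5 + 7 = 12.

Aug 12, 2008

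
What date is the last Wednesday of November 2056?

November 2056 begins on a Wednesday, so the first Wednesday is November 1.
November 2056 has 30 days. Adding weeks: 1, 8, 15, 22, 29 — the last one ≤ 30 is the 29th.

2056-11-29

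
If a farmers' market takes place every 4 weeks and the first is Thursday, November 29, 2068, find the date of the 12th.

October 3, 2069

The 12th occurrence is 11 intervals after the first: 11 × 28 = 308 days after November 29, 2068.
November has 30 days — 1 day to the end of November leaves 307.
December has 31 days (276 left).
January has 31 days (245 left).
February has 28 days (217 left).
March has 31 days (186 left).
April has 30 days (156 left).
May has 31 days (125 left).
June has 30 days (95 left).
July has 31 days (64 left).
August has 31 days (33 left).
September has 30 days (3 left).
3 days into October → October 3, 2069.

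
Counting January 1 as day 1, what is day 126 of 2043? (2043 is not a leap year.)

May 6, 2043

Jan has 31 days (126 − 31 = 95 remain).
Feb has 28 days (95 − 28 = 67 remain).
Mar has 31 days (67 − 31 = 36 remain).
Apr has 30 days (36 − 30 = 6 remain).
6 into May → May 6.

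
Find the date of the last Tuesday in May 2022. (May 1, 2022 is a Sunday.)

31 May 2022

May 2022 begins on a Sunday, so the first Tuesday is May 3 (2 days later).
May 2022 has 31 days. Adding weeks: 3, 10, 17, 24, 31 — the last one ≤ 31 is the 31st.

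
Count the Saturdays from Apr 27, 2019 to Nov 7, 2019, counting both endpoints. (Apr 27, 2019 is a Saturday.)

28

Apr 27, 2019 is a Saturday; the first Saturday on or after it is Apr 27, 2019.
From Apr 27, 2019 to Nov 7, 2019: 3 + 31 + 30 + 31 + 31 + 30 + 31 + 7 = 194 days (rest of Apr, May, Jun, Jul, Aug, Sep, Oct, Nov).
194 ÷ 7 = 27 full weeks with remainder 5, so 27 more Saturdays after the first → 28.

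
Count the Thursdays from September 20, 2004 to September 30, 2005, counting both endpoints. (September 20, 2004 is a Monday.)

54

September 20, 2004 is a Monday; the first Thursday on or after it is September 23, 2004 (3 days later).
From September 23, 2004 to September 30, 2005: 99 + 273 = 372 days (rest of 2004, to September 30, 2005 in 2005).
372 ÷ 7 = 53 full weeks with remainder 1, so 53 more Thursdays after the first → 54.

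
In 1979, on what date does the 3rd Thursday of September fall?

The first Thursday of September 1979 is September 6.
The 3rd Thursday is 2 weeks later: 6 + 14 = 20.

September 20, 1979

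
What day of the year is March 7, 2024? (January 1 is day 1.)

67

Days in months before March: 31 + 29 = 60.
Plus 7 days into March → day 67.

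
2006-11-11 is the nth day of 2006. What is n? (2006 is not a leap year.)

Days in months before November: 31 + 28 + 31 + 30 + 31 + 30 + 31 + 31 + 30 + 31 = 304.
Plus 11 days into November → day 315.

315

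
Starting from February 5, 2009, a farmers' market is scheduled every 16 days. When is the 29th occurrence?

The 29th occurrence is 28 intervals after the first: 28 × 16 = 448 days after February 5, 2009.
February has 28 days — 23 days to the end of February leaves 425.
From end of February to end of 2009 is 306 days (119 left).
January has 31 days (88 left).
February has 28 days (60 left).
March has 31 days (29 left).
29 days into April → April 29, 2010.

April 29, 2010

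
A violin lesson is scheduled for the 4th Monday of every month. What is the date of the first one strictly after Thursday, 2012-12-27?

2013-01-28

December 2012 starts on a Saturday; its first Monday is the 3rd, so the 4th Monday is the 24th — 2012-12-24.
That is not after 2012-12-27, so look at January 2013.
January 2013 starts on a Tuesday; its first Monday is the 7th, so the 4th Monday is the 28th — 2013-01-28.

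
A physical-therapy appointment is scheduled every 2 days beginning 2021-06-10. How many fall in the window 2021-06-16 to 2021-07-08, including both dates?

12

Occurrences land 2·i days after 2021-06-10 for i = 0, 1, 2, …
2021-06-16 is 6 days after the start; 6 ÷ 2 = 3 remainder 0. First occurrence in the window: #4 on 2021-06-16 (3×2 = 6 days in).
2021-07-08 is 28 days after the start; 28 ÷ 2 = 14 remainder 0. Last occurrence in the window: #15 on 2021-07-08.
Occurrences #4 through #15: 12 in total.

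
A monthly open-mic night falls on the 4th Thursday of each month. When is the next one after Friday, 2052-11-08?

November 2052 starts on a Friday; its first Thursday is the 7th, so the 4th Thursday is the 28th — 2052-11-28.
2052-11-28 is after 2052-11-08, so that is the next one.

2052-11-28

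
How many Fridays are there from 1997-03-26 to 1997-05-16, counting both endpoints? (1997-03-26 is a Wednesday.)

1997-03-26 is a Wednesday; the first Friday on or after it is 1997-03-28 (2 days later).
From 1997-03-28 to 1997-05-16: 3 + 30 + 16 = 49 days (rest of March, April, May).
49 ÷ 7 = 7 full weeks with remainder 0, so 7 more Fridays after the first → 8.

8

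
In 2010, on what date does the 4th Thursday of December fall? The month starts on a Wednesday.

2010-12-23

December 2010 begins on a Wednesday, so the first Thursday is December 2 (1 day later).
The 4th Thursday is 3 weeks later: 2 + 21 = 23.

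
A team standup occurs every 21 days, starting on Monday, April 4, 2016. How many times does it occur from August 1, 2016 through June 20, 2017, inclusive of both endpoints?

Occurrences land 21·i days after April 4, 2016 for i = 0, 1, 2, …
August 1, 2016 is 119 days after the start; 119 ÷ 21 = 5 remainder 14; since the remainder is 14, round up to i = 6. First occurrence in the window: #7 on August 8, 2016 (6×21 = 126 days in).
June 20, 2017 is 442 days after the start; 442 ÷ 21 = 21 remainder 1. Last occurrence in the window: #22 on June 19, 2017.
Occurrences #7 through #22: 16 in total.

16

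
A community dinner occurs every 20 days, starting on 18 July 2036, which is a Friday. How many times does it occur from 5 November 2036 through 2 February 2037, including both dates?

4

Occurrences land 20·i days after 18 July 2036 for i = 0, 1, 2, …
5 November 2036 is 110 days after the start; 110 ÷ 20 = 5 remainder 10; since the remainder is 10, round up to i = 6. First occurrence in the window: #7 on 15 November 2036 (6×20 = 120 days in).
2 February 2037 is 199 days after the start; 199 ÷ 20 = 9 remainder 19. Last occurrence in the window: #10 on 14 January 2037.
Occurrences #7 through #10: 4 in total.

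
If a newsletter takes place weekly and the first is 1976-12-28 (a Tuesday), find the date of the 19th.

The 19th occurrence is 18 intervals after the first: 18 × 7 = 126 days after 1976-12-28.
December has 31 days — 3 days to the end of December leaves 123.
January has 31 days (92 left).
February has 28 days (64 left).
March has 31 days (33 left).
April has 30 days (3 left).
3 days into May → 1977-05-03.

1977-05-03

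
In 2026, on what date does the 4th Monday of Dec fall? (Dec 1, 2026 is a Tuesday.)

Dec 28, 2026

Dec 2026 begins on a Tuesday, so the first Monday is Dec 7 (6 days later).
The 4th Monday is 3 weeks later: 7 + 21 = 28.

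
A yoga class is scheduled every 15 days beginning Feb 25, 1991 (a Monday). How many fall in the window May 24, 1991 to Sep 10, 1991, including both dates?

Occurrences land 15·i days after Feb 25, 1991 for i = 0, 1, 2, …
May 24, 1991 is 88 days after the start; 88 ÷ 15 = 5 remainder 13; since the remainder is 13, round up to i = 6. First occurrence in the window: #7 on May 26, 1991 (6×15 = 90 days in).
Sep 10, 1991 is 197 days after the start; 197 ÷ 15 = 13 remainder 2. Last occurrence in the window: #14 on Sep 8, 1991.
Occurrences #7 through #14: 8 in total.

8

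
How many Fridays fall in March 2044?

4

2044-03-01 is a Tuesday; the first Friday on or after it is 2044-03-04 (3 days later).
From 2044-03-04 to 2044-03-31 is 31 − 4 = 27 days.
27 ÷ 7 = 3 full weeks with remainder 6, so 3 more Fridays after the first → 4.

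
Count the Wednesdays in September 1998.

1 September 1998 is a Tuesday; the first Wednesday on or after it is 2 September 1998 (1 day later).
From 2 September 1998 to 30 September 1998 is 30 − 2 = 28 days.
28 ÷ 7 = 4 full weeks with remainder 0, so 4 more Wednesdays after the first → 5.

5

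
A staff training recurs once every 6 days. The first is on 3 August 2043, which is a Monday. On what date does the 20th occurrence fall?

25 November 2043

The 20th occurrence is 19 intervals after the first: 19 × 6 = 114 days after 3 August 2043.
August has 31 days — 28 days to the end of August leaves 86.
September has 30 days (56 left).
October has 31 days (25 left).
25 days into November → 25 November 2043.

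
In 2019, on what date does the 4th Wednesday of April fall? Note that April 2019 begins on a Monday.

April 2019 begins on a Monday, so the first Wednesday is April 3 (2 days later).
The 4th Wednesday is 3 weeks later: 3 + 21 = 24.

April 24, 2019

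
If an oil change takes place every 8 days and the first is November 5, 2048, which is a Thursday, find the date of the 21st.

The 21st occurrence is 20 intervals after the first: 20 × 8 = 160 days after November 5, 2048.
November has 30 days — 25 days to the end of November leaves 135.
December has 31 days (104 left).
January has 31 days (73 left).
February has 28 days (45 left).
March has 31 days (14 left).
14 days into April → April 14, 2049.

April 14, 2049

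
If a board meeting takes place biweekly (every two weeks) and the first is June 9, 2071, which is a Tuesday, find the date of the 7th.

September 1, 2071

The 7th occurrence is 6 intervals after the first: 6 × 14 = 84 days after June 9, 2071.
June has 30 days — 21 days to the end of June leaves 63.
July has 31 days (32 left).
August has 31 days (1 left).
1 day into September → September 1, 2071.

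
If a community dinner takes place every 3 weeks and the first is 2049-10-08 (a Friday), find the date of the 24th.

2051-02-03

The 24th occurrence is 23 intervals after the first: 23 × 21 = 483 days after 2049-10-08.
October has 31 days — 23 days to the end of October leaves 460.
From end of October to end of 2049 is 61 days (399 left).
2050 has 365 days (34 left).
January has 31 days (3 left).
3 days into February → 2051-02-03.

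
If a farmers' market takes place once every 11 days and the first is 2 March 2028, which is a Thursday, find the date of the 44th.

The 44th occurrence is 43 intervals after the first: 43 × 11 = 473 days after 2 March 2028.
March has 31 days — 29 days to the end of March leaves 444.
From end of March to end of 2028 is 275 days (169 left).
January has 31 days (138 left).
February has 28 days (110 left).
March has 31 days (79 left).
April has 30 days (49 left).
May has 31 days (18 left).
18 days into June → 18 June 2029.

18 June 2029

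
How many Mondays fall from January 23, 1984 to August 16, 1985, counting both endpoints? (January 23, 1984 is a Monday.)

January 23, 1984 is a Monday; the first Monday on or after it is January 23, 1984.
From January 23, 1984 to August 16, 1985: 343 + 228 = 571 days (rest of 1984, to August 16, 1985 in 1985).
571 ÷ 7 = 81 full weeks with remainder 4, so 81 more Mondays after the first → 82.

82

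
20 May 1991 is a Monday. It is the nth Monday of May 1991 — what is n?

Day 20 falls in week ⌈20/7⌉ of the month.
Days 1–7 hold the 1st Monday, 8–14 the 2nd, 15–21 the 3rd, 22–28 the 4th, 29–31 the 5th.
20 is in the range for the 3rd.

3rd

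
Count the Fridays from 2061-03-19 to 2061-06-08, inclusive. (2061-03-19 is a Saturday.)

11

2061-03-19 is a Saturday; the first Friday on or after it is 2061-03-25 (6 days later).
From 2061-03-25 to 2061-06-08: 6 + 30 + 31 + 8 = 75 days (rest of March, April, May, June).
75 ÷ 7 = 10 full weeks with remainder 5, so 10 more Fridays after the first → 11.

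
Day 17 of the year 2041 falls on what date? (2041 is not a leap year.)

17 into Jan → Jan 17.

Jan 17, 2041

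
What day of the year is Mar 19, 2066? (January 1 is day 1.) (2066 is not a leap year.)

78

Days in months before Mar: 31 + 28 = 59.
Plus 19 days into Mar → day 78.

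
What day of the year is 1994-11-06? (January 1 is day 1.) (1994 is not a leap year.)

310

Days in months before November: 31 + 28 + 31 + 30 + 31 + 30 + 31 + 31 + 30 + 31 = 304.
Plus 6 days into November → day 310.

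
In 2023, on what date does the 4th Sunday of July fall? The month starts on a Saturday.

23 July 2023

July 2023 begins on a Saturday, so the first Sunday is July 2 (1 day later).
The 4th Sunday is 3 weeks later: 2 + 21 = 23.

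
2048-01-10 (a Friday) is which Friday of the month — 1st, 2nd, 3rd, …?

Day 10 falls in week ⌈10/7⌉ of the month.
Days 1–7 hold the 1st Friday, 8–14 the 2nd, 15–21 the 3rd, 22–28 the 4th, 29–31 the 5th.
10 is in the range for the 2nd.

2nd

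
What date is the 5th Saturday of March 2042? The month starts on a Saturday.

March 2042 begins on a Saturday, so the first Saturday is March 1.
The 5th Saturday is 4 weeks later: 1 + 28 = 29.

29 March 2042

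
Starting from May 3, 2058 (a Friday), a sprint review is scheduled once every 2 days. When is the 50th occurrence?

Aug 9, 2058

The 50th occurrence is 49 intervals after the first: 49 × 2 = 98 days after May 3, 2058.
May has 31 days — 28 days to the end of May leaves 70.
Jun has 30 days (40 left).
Jul has 31 days (9 left).
9 days into Aug → Aug 9, 2058.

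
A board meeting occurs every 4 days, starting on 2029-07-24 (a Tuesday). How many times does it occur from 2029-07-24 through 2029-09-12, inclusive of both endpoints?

13

Occurrences land 4·i days after 2029-07-24 for i = 0, 1, 2, …
The window opens on the start date, so the first occurrence inside is #1 on 2029-07-24.
2029-09-12 is 50 days after the start; 50 ÷ 4 = 12 remainder 2. Last occurrence in the window: #13 on 2029-09-10.
Occurrences #1 through #13: 13 in total.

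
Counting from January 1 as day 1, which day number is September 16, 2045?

Days in months before September: 31 + 28 + 31 + 30 + 31 + 30 + 31 + 31 = 243.
Plus 16 days into September → day 259.

259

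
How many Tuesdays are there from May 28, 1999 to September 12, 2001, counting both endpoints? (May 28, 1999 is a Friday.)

120

May 28, 1999 is a Friday; the first Tuesday on or after it is June 1, 1999 (4 days later).
From June 1, 1999 to September 12, 2001: 213 + 366 + 255 = 834 days (rest of 1999, 2000, to September 12, 2001 in 2001).
834 ÷ 7 = 119 full weeks with remainder 1, so 119 more Tuesdays after the first → 120.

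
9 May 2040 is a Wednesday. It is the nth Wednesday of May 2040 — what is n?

2nd

Day 9 falls in week ⌈9/7⌉ of the month.
Days 1–7 hold the 1st Wednesday, 8–14 the 2nd, 15–21 the 3rd, 22–28 the 4th, 29–31 the 5th.
9 is in the range for the 2nd.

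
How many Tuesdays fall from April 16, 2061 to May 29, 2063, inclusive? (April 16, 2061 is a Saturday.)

April 16, 2061 is a Saturday; the first Tuesday on or after it is April 19, 2061 (3 days later).
From April 19, 2061 to May 29, 2063: 256 + 365 + 149 = 770 days (rest of 2061, 2062, to May 29, 2063 in 2063).
770 ÷ 7 = 110 full weeks with remainder 0, so 110 more Tuesdays after the first → 111.

111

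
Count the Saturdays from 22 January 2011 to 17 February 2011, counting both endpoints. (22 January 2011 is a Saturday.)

4

22 January 2011 is a Saturday; the first Saturday on or after it is 22 January 2011.
From 22 January 2011 to 17 February 2011: 9 + 17 = 26 days (rest of January, February).
26 ÷ 7 = 3 full weeks with remainder 5, so 3 more Saturdays after the first → 4.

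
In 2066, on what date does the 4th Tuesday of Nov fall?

Nov 23, 2066

Nov 2066 begins on a Monday, so the first Tuesday is Nov 2 (1 day later).
The 4th Tuesday is 3 weeks later: 2 + 21 = 23.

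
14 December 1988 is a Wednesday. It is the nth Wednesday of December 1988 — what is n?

2nd

Day 14 falls in week ⌈14/7⌉ of the month.
Days 1–7 hold the 1st Wednesday, 8–14 the 2nd, 15–21 the 3rd, 22–28 the 4th, 29–31 the 5th.
14 is in the range for the 2nd.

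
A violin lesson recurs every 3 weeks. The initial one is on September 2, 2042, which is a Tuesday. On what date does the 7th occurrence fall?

The 7th occurrence is 6 intervals after the first: 6 × 21 = 126 days after September 2, 2042.
September has 30 days — 28 days to the end of September leaves 98.
October has 31 days (67 left).
November has 30 days (37 left).
December has 31 days (6 left).
6 days into January → January 6, 2043.

January 6, 2043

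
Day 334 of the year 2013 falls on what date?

Jan has 31 days (334 − 31 = 303 remain).
Feb has 28 days (303 − 28 = 275 remain).
Mar has 31 days (275 − 31 = 244 remain).
Apr has 30 days (244 − 30 = 214 remain).
May has 31 days (214 − 31 = 183 remain).
Jun has 30 days (183 − 30 = 153 remain).
Jul has 31 days (153 − 31 = 122 remain).
Aug has 31 days (122 − 31 = 91 remain).
Sep has 30 days (91 − 30 = 61 remain).
Oct has 31 days (61 − 31 = 30 remain).
30 into Nov → Nov 30.

Nov 30, 2013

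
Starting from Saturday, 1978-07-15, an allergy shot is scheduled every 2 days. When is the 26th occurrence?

The 26th occurrence is 25 intervals after the first: 25 × 2 = 50 days after 1978-07-15.
July has 31 days — 16 days to the end of July leaves 34.
August has 31 days (3 left).
3 days into September → 1978-09-03.

1978-09-03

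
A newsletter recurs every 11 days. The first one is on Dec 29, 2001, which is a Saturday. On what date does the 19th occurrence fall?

The 19th occurrence is 18 intervals after the first: 18 × 11 = 198 days after Dec 29, 2001.
Dec has 31 days — 2 days to the end of Dec leaves 196.
Jan has 31 days (165 left).
Feb has 28 days (137 left).
Mar has 31 days (106 left).
Apr has 30 days (76 left).
May has 31 days (45 left).
Jun has 30 days (15 left).
15 days into Jul → Jul 15, 2002.

Jul 15, 2002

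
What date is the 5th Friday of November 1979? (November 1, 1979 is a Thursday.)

30 November 1979

November 1979 begins on a Thursday, so the first Friday is November 2 (1 day later).
The 5th Friday is 4 weeks later: 2 + 28 = 30.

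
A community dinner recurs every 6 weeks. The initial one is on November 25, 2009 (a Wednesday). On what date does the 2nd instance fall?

The 2nd occurrence is 1 interval after the first: 1 × 42 = 42 days after November 25, 2009.
November has 30 days — 5 days to the end of November leaves 37.
December has 31 days (6 left).
6 days into January → January 6, 2010.

January 6, 2010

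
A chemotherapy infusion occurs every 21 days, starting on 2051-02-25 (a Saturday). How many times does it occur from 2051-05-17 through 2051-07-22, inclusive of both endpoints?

4

Occurrences land 21·i days after 2051-02-25 for i = 0, 1, 2, …
2051-05-17 is 81 days after the start; 81 ÷ 21 = 3 remainder 18; since the remainder is 18, round up to i = 4. First occurrence in the window: #5 on 2051-05-20 (4×21 = 84 days in).
2051-07-22 is 147 days after the start; 147 ÷ 21 = 7 remainder 0. Last occurrence in the window: #8 on 2051-07-22.
Occurrences #5 through #8: 4 in total.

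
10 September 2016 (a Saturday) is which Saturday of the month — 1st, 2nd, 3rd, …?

2nd

Day 10 falls in week ⌈10/7⌉ of the month.
Days 1–7 hold the 1st Saturday, 8–14 the 2nd, 15–21 the 3rd, 22–28 the 4th, 29–31 the 5th.
10 is in the range for the 2nd.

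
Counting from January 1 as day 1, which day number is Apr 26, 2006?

116

Days in months before Apr: 31 + 28 + 31 = 90.
Plus 26 days into Apr → day 116.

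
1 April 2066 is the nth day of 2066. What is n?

91

Days in months before April: 31 + 28 + 31 = 90.
Plus 1 day into April → day 91.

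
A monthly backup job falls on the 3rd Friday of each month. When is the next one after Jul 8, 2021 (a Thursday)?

Jul 16, 2021

Jul 2021 starts on a Thursday; its first Friday is the 2nd, so the 3rd Friday is the 16th — Jul 16, 2021.
Jul 16, 2021 is after Jul 8, 2021, so that is the next one.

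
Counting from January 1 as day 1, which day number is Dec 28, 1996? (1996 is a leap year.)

Days in months before Dec: 31 + 29 + 31 + 30 + 31 + 30 + 31 + 31 + 30 + 31 + 30 = 335.
Plus 28 days into Dec → day 363.

363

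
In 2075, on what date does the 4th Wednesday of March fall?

March 27, 2075

The first Wednesday of March 2075 is March 6.
The 4th Wednesday is 3 weeks later: 6 + 21 = 27.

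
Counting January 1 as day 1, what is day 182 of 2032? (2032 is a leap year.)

June 30, 2032

January has 31 days (182 − 31 = 151 remain).
February has 29 days (151 − 29 = 122 remain).
March has 31 days (122 − 31 = 91 remain).
April has 30 days (91 − 30 = 61 remain).
May has 31 days (61 − 31 = 30 remain).
30 into June → June 30.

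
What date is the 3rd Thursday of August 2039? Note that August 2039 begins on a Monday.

August 2039 begins on a Monday, so the first Thursday is August 4 (3 days later).
The 3rd Thursday is 2 weeks later: 4 + 14 = 18.

2039-08-18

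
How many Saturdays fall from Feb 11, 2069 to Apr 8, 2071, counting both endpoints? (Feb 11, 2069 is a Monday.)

Feb 11, 2069 is a Monday; the first Saturday on or after it is Feb 16, 2069 (5 days later).
From Feb 16, 2069 to Apr 8, 2071: 318 + 365 + 98 = 781 days (rest of 2069, 2070, to Apr 8, 2071 in 2071).
781 ÷ 7 = 111 full weeks with remainder 4, so 111 more Saturdays after the first → 112.

112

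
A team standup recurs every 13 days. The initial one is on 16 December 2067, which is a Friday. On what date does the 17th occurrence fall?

The 17th occurrence is 16 intervals after the first: 16 × 13 = 208 days after 16 December 2067.
December has 31 days — 15 days to the end of December leaves 193.
January has 31 days (162 left).
February has 29 days (133 left).
March has 31 days (102 left).
April has 30 days (72 left).
May has 31 days (41 left).
June has 30 days (11 left).
11 days into July → 11 July 2068.

11 July 2068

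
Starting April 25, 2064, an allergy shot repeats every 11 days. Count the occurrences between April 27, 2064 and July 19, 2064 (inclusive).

7

Occurrences land 11·i days after April 25, 2064 for i = 0, 1, 2, …
April 27, 2064 is 2 days after the start; 2 ÷ 11 = 0 remainder 2; since the remainder is 2, round up to i = 1. First occurrence in the window: #2 on May 6, 2064 (1×11 = 11 days in).
July 19, 2064 is 85 days after the start; 85 ÷ 11 = 7 remainder 8. Last occurrence in the window: #8 on July 11, 2064.
Occurrences #2 through #8: 7 in total.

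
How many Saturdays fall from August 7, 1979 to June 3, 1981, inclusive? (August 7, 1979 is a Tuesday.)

95

August 7, 1979 is a Tuesday; the first Saturday on or after it is August 11, 1979 (4 days later).
From August 11, 1979 to June 3, 1981: 142 + 366 + 154 = 662 days (rest of 1979, 1980, to June 3, 1981 in 1981).
662 ÷ 7 = 94 full weeks with remainder 4, so 94 more Saturdays after the first → 95.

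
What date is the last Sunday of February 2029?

The first Sunday of February 2029 is February 4.
February 2029 has 28 days. Adding weeks: 4, 11, 18, 25 — the last one ≤ 28 is the 25th.

25 February 2029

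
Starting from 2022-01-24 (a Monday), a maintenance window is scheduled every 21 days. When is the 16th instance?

2022-12-05

The 16th occurrence is 15 intervals after the first: 15 × 21 = 315 days after 2022-01-24.
January has 31 days — 7 days to the end of January leaves 308.
February has 28 days (280 left).
March has 31 days (249 left).
April has 30 days (219 left).
May has 31 days (188 left).
June has 30 days (158 left).
July has 31 days (127 left).
August has 31 days (96 left).
September has 30 days (66 left).
October has 31 days (35 left).
November has 30 days (5 left).
5 days into December → 2022-12-05.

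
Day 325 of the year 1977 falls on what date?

January has 31 days (325 − 31 = 294 remain).
February has 28 days (294 − 28 = 266 remain).
March has 31 days (266 − 31 = 235 remain).
April has 30 days (235 − 30 = 205 remain).
May has 31 days (205 − 31 = 174 remain).
June has 30 days (174 − 30 = 144 remain).
July has 31 days (144 − 31 = 113 remain).
August has 31 days (113 − 31 = 82 remain).
September has 30 days (82 − 30 = 52 remain).
October has 31 days (52 − 31 = 21 remain).
21 into November → November 21.

21 November 1977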